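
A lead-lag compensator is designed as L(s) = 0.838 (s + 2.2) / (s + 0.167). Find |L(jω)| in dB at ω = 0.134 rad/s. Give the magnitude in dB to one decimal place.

18.7 dB

|j0.134 + 2.2| = √(0.134² + 2.2²) = 2.204
|j0.134 + 0.167| = √(0.134² + 0.167²) = 0.2141
|L(j0.134)| = 0.838 × 2.204 / 0.2141 = 8.6263
20 log₁₀(8.6263) = 18.72 dB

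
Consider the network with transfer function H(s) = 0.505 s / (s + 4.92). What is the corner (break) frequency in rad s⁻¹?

4.92 rad s⁻¹

The single real pole at s = −4.92 gives a corner at ω = 4.92 rad s⁻¹.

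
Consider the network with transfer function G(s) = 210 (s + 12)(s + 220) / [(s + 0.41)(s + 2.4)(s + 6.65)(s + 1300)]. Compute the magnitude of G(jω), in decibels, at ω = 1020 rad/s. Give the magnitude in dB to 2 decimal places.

-77.89 dB

|j1020 + 12| = √(1020² + 12²) = 1020
|j1020 + 220| = √(1020² + 220²) = 1043
|j1020 + 0.41| = √(1020² + 0.41²) = 1020
|j1020 + 2.4| = √(1020² + 2.4²) = 1020
|j1020 + 6.65| = √(1020² + 6.65²) = 1020
|j1020 + 1300| = √(1020² + 1300²) = 1652
|G(j1020)| = 210 × 1020 × 1043 / (1020 × 1020 × 1020 × 1652) = 0.00012747
20 log₁₀(0.00012747) = -77.892 dB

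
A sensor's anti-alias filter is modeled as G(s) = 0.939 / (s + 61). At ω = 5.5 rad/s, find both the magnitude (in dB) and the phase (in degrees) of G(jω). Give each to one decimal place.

|j5.5 + 61| = √(5.5² + 61²) = 61.25
|G(j5.5)| = 0.939 / 61.25 = 0.015331
20 log₁₀(0.015331) = -36.29 dB
∠(j5.5 + 61) = arctan(5.5/61) = 5.15°
∠G(j5.5) = −5.15° = -5.15°

|G| = -36.3 dB, ∠G = -5.2°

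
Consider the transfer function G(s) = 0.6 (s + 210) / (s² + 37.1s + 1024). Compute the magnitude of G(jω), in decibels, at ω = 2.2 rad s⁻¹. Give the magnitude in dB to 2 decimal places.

|j2.2 + 210| = √(2.2² + 210²) = 210
|(j2.2)² + 37.1(j2.2) + 1024| = |1019.2 + j81.62| = 1022
|G(j2.2)| = 0.6 × 210 / 1022 = 0.12324
20 log₁₀(0.12324) = -18.185 dB

-18.18 dB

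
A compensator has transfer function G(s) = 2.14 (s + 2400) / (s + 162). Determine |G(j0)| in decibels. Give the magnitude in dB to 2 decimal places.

G(0) = 2.14 × 2400 / 162 = 31.704
20 log₁₀(31.704) = 30.022 dB

30.02 dB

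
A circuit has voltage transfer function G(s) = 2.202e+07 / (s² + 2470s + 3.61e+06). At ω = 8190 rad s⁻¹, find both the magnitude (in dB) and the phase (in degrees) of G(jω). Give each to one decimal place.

|(j8190)² + 2470(j8190) + 3.61e+06| = |-6.3466e+07 + j2.0229e+07| = 6.661e+07
|G(j8190)| = 2.202e+07 / 6.661e+07 = 0.33057
20 log₁₀(0.33057) = -9.61 dB
∠[(j8190)² + 2470(j8190) + 3.61e+06] = ∠[-6.3466e+07 + j2.0229e+07] = 162.32°
∠G(j8190) = −162.32° = -162.32°

|G| = -9.6 dB, ∠G = -162.3 deg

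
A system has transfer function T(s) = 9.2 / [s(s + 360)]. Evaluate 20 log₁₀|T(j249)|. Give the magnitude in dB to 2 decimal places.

-81.47 dB

|j249 + 360| = √(249² + 360²) = 437.7
|j249| = 249
|T(j249)| = 9.2 / (437.7 × 249) = 8.4409e-05
20 log₁₀(8.4409e-05) = -81.472 dB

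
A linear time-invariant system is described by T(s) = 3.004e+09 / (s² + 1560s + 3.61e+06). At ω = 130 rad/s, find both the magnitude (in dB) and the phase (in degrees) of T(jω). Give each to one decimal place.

|(j130)² + 1560(j130) + 3.61e+06| = |3.5931e+06 + j2.028e+05| = 3.599e+06
|T(j130)| = 3.004e+09 / 3.599e+06 = 834.72
20 log₁₀(834.72) = 58.43 dB
∠[(j130)² + 1560(j130) + 3.61e+06] = ∠[3.5931e+06 + j2.028e+05] = 3.23°
∠T(j130) = −3.23° = -3.23°

|T| = 58.4 dB, ∠T = -3.2°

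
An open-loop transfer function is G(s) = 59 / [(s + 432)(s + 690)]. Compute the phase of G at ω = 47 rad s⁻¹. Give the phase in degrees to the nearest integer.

-10 deg

∠(j47 + 432) = arctan(47/432) = 6.21°
∠(j47 + 690) = arctan(47/690) = 3.90°
∠G(j47) = − (6.21° + 3.90°) = -10.11°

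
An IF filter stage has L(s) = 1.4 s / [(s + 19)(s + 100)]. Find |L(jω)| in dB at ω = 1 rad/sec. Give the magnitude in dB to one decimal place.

-62.7 dB

|j1| = 1
|j1 + 19| = √(1² + 19²) = 19.03
|j1 + 100| = √(1² + 100²) = 100
|L(j1)| = 1.4 × 1 / (19.03 × 100) = 0.00073579
20 log₁₀(0.00073579) = -62.66 dB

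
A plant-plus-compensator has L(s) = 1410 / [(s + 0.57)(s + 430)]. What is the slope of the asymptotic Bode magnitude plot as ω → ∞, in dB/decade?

-40 dB/decade

With 0 zeros and 2 poles, the high-frequency asymptotic slope is 20 × (0 − 2) = -40 dB/decade.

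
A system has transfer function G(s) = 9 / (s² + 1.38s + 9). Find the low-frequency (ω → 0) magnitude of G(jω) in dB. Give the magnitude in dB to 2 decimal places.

0.00 dB

G(0) = 9 / 9 = 1
20 log₁₀(1) = 0.000 dB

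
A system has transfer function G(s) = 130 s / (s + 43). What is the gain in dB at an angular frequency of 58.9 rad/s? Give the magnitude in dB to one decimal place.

40.4 dB

|j58.9| = 58.9
|j58.9 + 43| = √(58.9² + 43²) = 72.93
|G(j58.9)| = 130 × 58.9 / 72.93 = 105
20 log₁₀(105) = 40.42 dB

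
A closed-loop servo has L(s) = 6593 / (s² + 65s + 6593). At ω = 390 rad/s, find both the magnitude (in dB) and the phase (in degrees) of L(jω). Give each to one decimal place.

|(j390)² + 65(j390) + 6593| = |-1.4551e+05 + j25350| = 1.477e+05
|L(j390)| = 6593 / 1.477e+05 = 0.044638
20 log₁₀(0.044638) = -27.01 dB
∠[(j390)² + 65(j390) + 6593] = ∠[-1.4551e+05 + j25350] = 170.12°
∠L(j390) = −170.12° = -170.12°

|L| = -27.0 dB, ∠L = -170.1 deg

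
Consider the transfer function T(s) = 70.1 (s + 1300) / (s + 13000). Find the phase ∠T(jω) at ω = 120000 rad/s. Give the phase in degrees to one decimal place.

5.6°

∠(j120000 + 1300) = arctan(120000/1300) = 89.38°
∠(j120000 + 13000) = arctan(120000/13000) = 83.82°
∠T(j120000) = 89.38° − 83.82° = 5.56°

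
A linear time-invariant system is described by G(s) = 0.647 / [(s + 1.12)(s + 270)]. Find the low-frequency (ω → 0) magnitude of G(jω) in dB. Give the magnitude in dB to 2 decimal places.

G(0) = 0.647 / (1.12 × 270) = 0.0021396
20 log₁₀(0.0021396) = -53.394 dB

-53.39 dB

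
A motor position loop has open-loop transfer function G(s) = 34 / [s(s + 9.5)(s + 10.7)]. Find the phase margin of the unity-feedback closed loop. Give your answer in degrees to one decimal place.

86.2 deg

Gain crossover: |G(jω)| = 1 at ω ≈ 0.334 rad s⁻¹.
∠G(j0.334) = −90° − arctan(0.334/9.5) − arctan(0.334/10.7) ≈ -93.80°
PM = 180° + (-93.80°) = 86.20°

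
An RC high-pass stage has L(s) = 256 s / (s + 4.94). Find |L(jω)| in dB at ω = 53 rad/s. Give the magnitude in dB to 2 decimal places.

48.13 dB

|j53| = 53
|j53 + 4.94| = √(53² + 4.94²) = 53.23
|L(j53)| = 256 × 53 / 53.23 = 254.9
20 log₁₀(254.9) = 48.127 dB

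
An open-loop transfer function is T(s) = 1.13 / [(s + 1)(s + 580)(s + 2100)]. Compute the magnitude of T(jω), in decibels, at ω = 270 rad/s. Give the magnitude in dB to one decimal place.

|j270 + 1| = √(270² + 1²) = 270
|j270 + 580| = √(270² + 580²) = 639.8
|j270 + 2100| = √(270² + 2100²) = 2117
|T(j270)| = 1.13 / (270 × 639.8 × 2117) = 3.0897e-09
20 log₁₀(3.0897e-09) = -170.20 dB

-170.2 dB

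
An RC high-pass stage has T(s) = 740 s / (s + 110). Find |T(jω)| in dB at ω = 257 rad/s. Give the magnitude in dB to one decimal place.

|j257| = 257
|j257 + 110| = √(257² + 110²) = 279.6
|T(j257)| = 740 × 257 / 279.6 = 680.3
20 log₁₀(680.3) = 56.65 dB

56.7 dB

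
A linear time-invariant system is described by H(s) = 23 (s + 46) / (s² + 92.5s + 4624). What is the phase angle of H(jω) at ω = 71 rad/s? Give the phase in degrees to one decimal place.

-36.6°

∠(j71 + 46) = arctan(71/46) = 57.06°
∠[(j71)² + 92.5(j71) + 4624] = ∠[-417 + j6567.5] = 93.63°
∠H(j71) = 57.06° − 93.63° = -36.57°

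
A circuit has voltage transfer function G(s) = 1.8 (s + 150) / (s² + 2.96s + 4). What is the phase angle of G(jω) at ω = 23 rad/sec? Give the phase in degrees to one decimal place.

-163.9 deg

∠(j23 + 150) = arctan(23/150) = 8.72°
∠[(j23)² + 2.96(j23) + 4] = ∠[-525 + j68.08] = 172.61°
∠G(j23) = 8.72° − 172.61° = -163.89°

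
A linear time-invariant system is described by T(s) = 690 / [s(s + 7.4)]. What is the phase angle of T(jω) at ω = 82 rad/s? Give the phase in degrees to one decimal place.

-174.8°

∠(j82 + 7.4) = arctan(82/7.4) = 84.84°
∠(j82) = 90.00°
∠T(j82) = − (84.84° + 90.00°) = -174.84°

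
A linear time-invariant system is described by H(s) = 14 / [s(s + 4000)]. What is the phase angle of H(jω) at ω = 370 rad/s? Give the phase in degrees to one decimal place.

-95.3 deg

∠(j370 + 4000) = arctan(370/4000) = 5.28°
∠(j370) = 90.00°
∠H(j370) = − (5.28° + 90.00°) = -95.28°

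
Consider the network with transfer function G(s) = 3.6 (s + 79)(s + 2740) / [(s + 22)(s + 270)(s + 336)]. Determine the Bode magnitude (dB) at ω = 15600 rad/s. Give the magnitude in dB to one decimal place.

|j15600 + 79| = √(15600² + 79²) = 1.56e+04
|j15600 + 2740| = √(15600² + 2740²) = 1.584e+04
|j15600 + 22| = √(15600² + 22²) = 1.56e+04
|j15600 + 270| = √(15600² + 270²) = 1.56e+04
|j15600 + 336| = √(15600² + 336²) = 1.56e+04
|G(j15600)| = 3.6 × 1.56e+04 × 1.584e+04 / (1.56e+04 × 1.56e+04 × 1.56e+04) = 0.00023422
20 log₁₀(0.00023422) = -72.61 dB

-72.6 dB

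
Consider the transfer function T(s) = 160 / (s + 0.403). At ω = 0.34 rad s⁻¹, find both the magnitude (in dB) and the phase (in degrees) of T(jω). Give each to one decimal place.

|j0.34 + 0.403| = √(0.34² + 0.403²) = 0.5273
|T(j0.34)| = 160 / 0.5273 = 303.45
20 log₁₀(303.45) = 49.64 dB
∠(j0.34 + 0.403) = arctan(0.34/0.403) = 40.15°
∠T(j0.34) = −40.15° = -40.15°

|T| = 49.6 dB, ∠T = -40.2°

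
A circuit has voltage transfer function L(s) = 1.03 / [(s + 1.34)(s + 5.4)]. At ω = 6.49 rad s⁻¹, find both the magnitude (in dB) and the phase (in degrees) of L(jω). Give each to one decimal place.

|L| = -34.7 dB, ∠L = -128.6°

|j6.49 + 1.34| = √(6.49² + 1.34²) = 6.627
|j6.49 + 5.4| = √(6.49² + 5.4²) = 8.443
|L(j6.49)| = 1.03 / (6.627 × 8.443) = 0.01841
20 log₁₀(0.01841) = -34.70 dB
∠(j6.49 + 1.34) = arctan(6.49/1.34) = 78.33°
∠(j6.49 + 5.4) = arctan(6.49/5.4) = 50.24°
∠L(j6.49) = − (78.33° + 50.24°) = -128.57°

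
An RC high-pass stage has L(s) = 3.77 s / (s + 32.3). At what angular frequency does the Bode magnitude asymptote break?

32.3 rad s⁻¹

The single real pole at s = −32.3 gives a corner at ω = 32.3 rad s⁻¹.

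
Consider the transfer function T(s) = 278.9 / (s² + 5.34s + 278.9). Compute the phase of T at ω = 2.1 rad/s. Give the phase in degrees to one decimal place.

∠[(j2.1)² + 5.34(j2.1) + 278.9] = ∠[274.49 + j11.214] = 2.34°
∠T(j2.1) = −2.34° = -2.34°

-2.3 deg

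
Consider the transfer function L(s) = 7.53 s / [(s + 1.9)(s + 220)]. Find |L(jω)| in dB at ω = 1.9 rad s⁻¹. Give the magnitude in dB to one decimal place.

-32.3 dB

|j1.9| = 1.9
|j1.9 + 1.9| = √(1.9² + 1.9²) = 2.687
|j1.9 + 220| = √(1.9² + 220²) = 220
|L(j1.9)| = 7.53 × 1.9 / (2.687 × 220) = 0.024201
20 log₁₀(0.024201) = -32.32 dB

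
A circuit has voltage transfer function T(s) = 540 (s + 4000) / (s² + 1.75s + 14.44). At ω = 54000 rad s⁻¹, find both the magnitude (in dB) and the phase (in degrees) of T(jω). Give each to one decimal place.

|T| = -40.0 dB, ∠T = -94.2 deg

|j54000 + 4000| = √(54000² + 4000²) = 5.415e+04
|(j54000)² + 1.75(j54000) + 14.44| = |-2.916e+09 + j94500| = 2.916e+09
|T(j54000)| = 540 × 5.415e+04 / 2.916e+09 = 0.010027
20 log₁₀(0.010027) = -39.98 dB
∠(j54000 + 4000) = arctan(54000/4000) = 85.76°
∠[(j54000)² + 1.75(j54000) + 14.44] = ∠[-2.916e+09 + j94500] = 180.00°
∠T(j54000) = 85.76° − 180.00° = -94.23°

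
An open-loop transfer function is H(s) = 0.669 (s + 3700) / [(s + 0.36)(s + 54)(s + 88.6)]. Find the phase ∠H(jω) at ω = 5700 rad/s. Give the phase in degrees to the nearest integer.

∠(j5700 + 3700) = arctan(5700/3700) = 57.01°
∠(j5700 + 0.36) = arctan(5700/0.36) = 90.00°
∠(j5700 + 54) = arctan(5700/54) = 89.46°
∠(j5700 + 88.6) = arctan(5700/88.6) = 89.11°
∠H(j5700) = 57.01° − (90.00° + 89.46° + 89.11°) = -211.55°

-212°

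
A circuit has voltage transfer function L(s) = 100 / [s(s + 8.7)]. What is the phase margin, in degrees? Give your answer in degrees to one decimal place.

46.3°

Gain crossover: |L(jω)| = 1 at ω ≈ 8.31 rad/s.
∠L(j8.31) = −90° − arctan(8.31/8.7) ≈ -133.69°
PM = 180° + (-133.69°) = 46.31°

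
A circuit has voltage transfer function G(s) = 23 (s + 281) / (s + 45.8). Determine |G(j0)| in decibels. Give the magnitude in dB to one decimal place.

43.0 dB

G(0) = 23 × 281 / 45.8 = 141.11
20 log₁₀(141.11) = 42.99 dB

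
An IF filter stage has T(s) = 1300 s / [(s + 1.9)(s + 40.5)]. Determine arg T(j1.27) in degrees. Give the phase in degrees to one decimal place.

54.4°

∠(j1.27) = 90.00°
∠(j1.27 + 1.9) = arctan(1.27/1.9) = 33.76°
∠(j1.27 + 40.5) = arctan(1.27/40.5) = 1.80°
∠T(j1.27) = 90.00° − (33.76° + 1.80°) = 54.44°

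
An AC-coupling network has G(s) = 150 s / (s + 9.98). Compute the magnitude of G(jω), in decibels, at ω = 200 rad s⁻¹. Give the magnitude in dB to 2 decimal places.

|j200| = 200
|j200 + 9.98| = √(200² + 9.98²) = 200.2
|G(j200)| = 150 × 200 / 200.2 = 149.81
20 log₁₀(149.81) = 43.511 dB

43.51 dB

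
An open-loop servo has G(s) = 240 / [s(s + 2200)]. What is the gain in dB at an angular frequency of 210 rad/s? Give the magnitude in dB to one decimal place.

|j210 + 2200| = √(210² + 2200²) = 2210
|j210| = 210
|G(j210)| = 240 / (2210 × 210) = 0.00051713
20 log₁₀(0.00051713) = -65.73 dB

-65.7 dB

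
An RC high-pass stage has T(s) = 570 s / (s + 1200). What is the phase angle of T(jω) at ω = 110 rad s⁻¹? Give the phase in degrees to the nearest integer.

85°

∠(j110) = 90.00°
∠(j110 + 1200) = arctan(110/1200) = 5.24°
∠T(j110) = 90.00° − 5.24° = 84.76°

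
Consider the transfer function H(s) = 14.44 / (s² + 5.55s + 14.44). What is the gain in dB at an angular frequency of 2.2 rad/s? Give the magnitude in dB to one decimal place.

|(j2.2)² + 5.55(j2.2) + 14.44| = |9.6 + j12.21| = 15.53
|H(j2.2)| = 14.44 / 15.53 = 0.92969
20 log₁₀(0.92969) = -0.63 dB

-0.6 dB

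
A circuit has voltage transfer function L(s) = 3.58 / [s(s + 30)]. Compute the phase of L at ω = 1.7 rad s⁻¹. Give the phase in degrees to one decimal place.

-93.2°

∠(j1.7 + 30) = arctan(1.7/30) = 3.24°
∠(j1.7) = 90.00°
∠L(j1.7) = − (3.24° + 90.00°) = -93.24°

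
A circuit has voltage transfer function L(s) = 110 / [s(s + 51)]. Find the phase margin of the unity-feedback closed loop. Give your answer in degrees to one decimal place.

87.6 deg

Gain crossover: |L(jω)| = 1 at ω ≈ 2.15 rad s⁻¹.
∠L(j2.15) = −90° − arctan(2.15/51) ≈ -92.42°
PM = 180° + (-92.42°) = 87.58°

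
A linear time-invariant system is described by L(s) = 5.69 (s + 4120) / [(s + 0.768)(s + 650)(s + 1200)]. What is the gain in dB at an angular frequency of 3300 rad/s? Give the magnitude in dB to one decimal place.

-122.3 dB

|j3300 + 4120| = √(3300² + 4120²) = 5279
|j3300 + 0.768| = √(3300² + 0.768²) = 3300
|j3300 + 650| = √(3300² + 650²) = 3363
|j3300 + 1200| = √(3300² + 1200²) = 3511
|L(j3300)| = 5.69 × 5279 / (3300 × 3363 × 3511) = 7.7066e-07
20 log₁₀(7.7066e-07) = -122.26 dB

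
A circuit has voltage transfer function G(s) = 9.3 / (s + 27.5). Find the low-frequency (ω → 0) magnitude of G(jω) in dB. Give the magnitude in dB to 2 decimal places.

G(0) = 9.3 / 27.5 = 0.33818
20 log₁₀(0.33818) = -9.417 dB

-9.42 dB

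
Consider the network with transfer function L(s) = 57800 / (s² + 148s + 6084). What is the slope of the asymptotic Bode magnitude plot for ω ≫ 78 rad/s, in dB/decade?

-40 dB/decade

With 0 zeros and 2 poles, the high-frequency asymptotic slope is 20 × (0 − 2) = -40 dB/decade.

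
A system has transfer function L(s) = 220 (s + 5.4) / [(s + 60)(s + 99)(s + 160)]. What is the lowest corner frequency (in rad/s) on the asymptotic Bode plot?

Break frequencies occur at each pole and zero magnitude: 5.4 rad/s, 60 rad/s, 99 rad/s, 160 rad/s.
The lowest is 5.4 rad/s.

5.4 rad/s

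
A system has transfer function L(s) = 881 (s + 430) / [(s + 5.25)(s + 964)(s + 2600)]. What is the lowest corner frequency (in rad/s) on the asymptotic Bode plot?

5.25 rad/s

Break frequencies occur at each pole and zero magnitude: 5.25 rad/s, 430 rad/s, 964 rad/s, 2600 rad/s.
The lowest is 5.25 rad/s.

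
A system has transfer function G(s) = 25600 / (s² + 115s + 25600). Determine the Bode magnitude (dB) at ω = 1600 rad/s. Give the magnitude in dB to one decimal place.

|(j1600)² + 115(j1600) + 25600| = |-2.5344e+06 + j1.84e+05| = 2.541e+06
|G(j1600)| = 25600 / 2.541e+06 = 0.010074
20 log₁₀(0.010074) = -39.94 dB

-39.9 dB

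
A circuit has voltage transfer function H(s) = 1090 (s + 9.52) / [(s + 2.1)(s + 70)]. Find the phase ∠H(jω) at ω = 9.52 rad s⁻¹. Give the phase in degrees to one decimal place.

∠(j9.52 + 9.52) = arctan(9.52/9.52) = 45.00°
∠(j9.52 + 2.1) = arctan(9.52/2.1) = 77.56°
∠(j9.52 + 70) = arctan(9.52/70) = 7.74°
∠H(j9.52) = 45.00° − (77.56° + 7.74°) = -40.31°

-40.3°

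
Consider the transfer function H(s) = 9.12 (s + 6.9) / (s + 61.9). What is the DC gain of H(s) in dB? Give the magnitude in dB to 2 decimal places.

0.14 dB

H(0) = 9.12 × 6.9 / 61.9 = 1.0166
20 log₁₀(1.0166) = 0.143 dB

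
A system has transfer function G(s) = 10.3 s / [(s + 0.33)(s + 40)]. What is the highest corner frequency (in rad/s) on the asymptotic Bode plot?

Break frequencies occur at each pole and zero magnitude: 0.33 rad/s, 40 rad/s.
The highest is 40 rad/s.

40 rad/s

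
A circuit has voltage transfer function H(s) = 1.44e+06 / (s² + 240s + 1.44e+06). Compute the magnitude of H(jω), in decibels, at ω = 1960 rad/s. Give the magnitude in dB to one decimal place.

-4.6 dB

|(j1960)² + 240(j1960) + 1.44e+06| = |-2.4016e+06 + j4.704e+05| = 2.447e+06
|H(j1960)| = 1.44e+06 / 2.447e+06 = 0.58842
20 log₁₀(0.58842) = -4.61 dB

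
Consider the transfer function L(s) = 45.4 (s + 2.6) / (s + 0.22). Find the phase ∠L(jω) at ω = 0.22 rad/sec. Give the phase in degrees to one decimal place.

∠(j0.22 + 2.6) = arctan(0.22/2.6) = 4.84°
∠(j0.22 + 0.22) = arctan(0.22/0.22) = 45.00°
∠L(j0.22) = 4.84° − 45.00° = -40.16°

-40.2°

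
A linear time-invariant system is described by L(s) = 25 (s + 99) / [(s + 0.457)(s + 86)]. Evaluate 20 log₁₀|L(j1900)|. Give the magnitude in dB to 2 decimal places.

-37.61 dB

|j1900 + 99| = √(1900² + 99²) = 1903
|j1900 + 0.457| = √(1900² + 0.457²) = 1900
|j1900 + 86| = √(1900² + 86²) = 1902
|L(j1900)| = 25 × 1903 / (1900 × 1902) = 0.013162
20 log₁₀(0.013162) = -37.613 dB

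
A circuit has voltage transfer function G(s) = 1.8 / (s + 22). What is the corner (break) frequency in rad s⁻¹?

22 rad s⁻¹

The single real pole at s = −22 gives a corner at ω = 22 rad s⁻¹.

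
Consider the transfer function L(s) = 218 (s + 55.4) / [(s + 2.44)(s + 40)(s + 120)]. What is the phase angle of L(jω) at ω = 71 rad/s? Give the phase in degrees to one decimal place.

∠(j71 + 55.4) = arctan(71/55.4) = 52.04°
∠(j71 + 2.44) = arctan(71/2.44) = 88.03°
∠(j71 + 40) = arctan(71/40) = 60.60°
∠(j71 + 120) = arctan(71/120) = 30.61°
∠L(j71) = 52.04° − (88.03° + 60.60° + 30.61°) = -127.21°

-127.2°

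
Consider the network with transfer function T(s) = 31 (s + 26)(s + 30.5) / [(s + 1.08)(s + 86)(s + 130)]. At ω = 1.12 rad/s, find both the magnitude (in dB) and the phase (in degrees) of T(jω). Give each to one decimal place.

|j1.12 + 26| = √(1.12² + 26²) = 26.02
|j1.12 + 30.5| = √(1.12² + 30.5²) = 30.52
|j1.12 + 1.08| = √(1.12² + 1.08²) = 1.556
|j1.12 + 86| = √(1.12² + 86²) = 86.01
|j1.12 + 130| = √(1.12² + 130²) = 130
|T(j1.12)| = 31 × 26.02 × 30.52 / (1.556 × 86.01 × 130) = 1.4153
20 log₁₀(1.4153) = 3.02 dB
∠(j1.12 + 26) = arctan(1.12/26) = 2.47°
∠(j1.12 + 30.5) = arctan(1.12/30.5) = 2.10°
∠(j1.12 + 1.08) = arctan(1.12/1.08) = 46.04°
∠(j1.12 + 86) = arctan(1.12/86) = 0.75°
∠(j1.12 + 130) = arctan(1.12/130) = 0.49°
∠T(j1.12) = 2.47° + 2.10° − (46.04° + 0.75° + 0.49°) = -42.71°

|T| = 3.0 dB, ∠T = -42.7°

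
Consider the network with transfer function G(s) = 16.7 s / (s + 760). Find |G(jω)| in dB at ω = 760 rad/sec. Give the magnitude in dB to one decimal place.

|j760| = 760
|j760 + 760| = √(760² + 760²) = 1075
|G(j760)| = 16.7 × 760 / 1075 = 11.809
20 log₁₀(11.809) = 21.44 dB

21.4 dB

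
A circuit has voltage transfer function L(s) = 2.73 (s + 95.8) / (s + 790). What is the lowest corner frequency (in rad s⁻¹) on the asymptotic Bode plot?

95.8 rad s⁻¹

Break frequencies occur at each pole and zero magnitude: 95.8 rad s⁻¹, 790 rad s⁻¹.
The lowest is 95.8 rad s⁻¹.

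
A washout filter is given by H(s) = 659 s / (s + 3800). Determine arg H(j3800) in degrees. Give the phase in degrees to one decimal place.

∠(j3800) = 90.00°
∠(j3800 + 3800) = arctan(3800/3800) = 45.00°
∠H(j3800) = 90.00° − 45.00° = 45.00°

45.0°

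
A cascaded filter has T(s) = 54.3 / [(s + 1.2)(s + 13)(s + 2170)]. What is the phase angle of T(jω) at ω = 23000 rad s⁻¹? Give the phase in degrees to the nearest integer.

-265°

∠(j23000 + 1.2) = arctan(23000/1.2) = 90.00°
∠(j23000 + 13) = arctan(23000/13) = 89.97°
∠(j23000 + 2170) = arctan(23000/2170) = 84.61°
∠T(j23000) = − (90.00° + 89.97° + 84.61°) = -264.57°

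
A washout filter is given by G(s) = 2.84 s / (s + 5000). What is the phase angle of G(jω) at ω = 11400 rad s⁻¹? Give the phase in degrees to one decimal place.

23.7 deg

∠(j11400) = 90.00°
∠(j11400 + 5000) = arctan(11400/5000) = 66.32°
∠G(j11400) = 90.00° − 66.32° = 23.68°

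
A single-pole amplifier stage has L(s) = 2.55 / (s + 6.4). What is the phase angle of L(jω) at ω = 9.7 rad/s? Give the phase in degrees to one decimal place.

∠(j9.7 + 6.4) = arctan(9.7/6.4) = 56.58°
∠L(j9.7) = −56.58° = -56.58°

-56.6°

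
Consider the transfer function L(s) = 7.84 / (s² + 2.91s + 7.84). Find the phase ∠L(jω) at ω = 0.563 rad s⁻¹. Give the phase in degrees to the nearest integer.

∠[(j0.563)² + 2.91(j0.563) + 7.84] = ∠[7.523 + j1.6383] = 12.29°
∠L(j0.563) = −12.29° = -12.29°

-12 deg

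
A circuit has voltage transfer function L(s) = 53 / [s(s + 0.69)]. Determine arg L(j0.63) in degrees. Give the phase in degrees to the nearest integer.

∠(j0.63 + 0.69) = arctan(0.63/0.69) = 42.40°
∠(j0.63) = 90.00°
∠L(j0.63) = − (42.40° + 90.00°) = -132.40°

-132°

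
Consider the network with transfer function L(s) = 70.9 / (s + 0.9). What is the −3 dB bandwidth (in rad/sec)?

0.9 rad/sec

For a single-pole low-pass, the −3 dB point is at the pole: ω = 0.9 rad/sec.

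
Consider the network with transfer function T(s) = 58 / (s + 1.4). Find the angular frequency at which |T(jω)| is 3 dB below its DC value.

For a single-pole low-pass, the −3 dB point is at the pole: ω = 1.4 rad/s.

1.4 rad/s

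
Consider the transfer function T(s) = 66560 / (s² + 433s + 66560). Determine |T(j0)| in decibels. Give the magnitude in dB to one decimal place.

T(0) = 66560 / 66560 = 1
20 log₁₀(1) = 0.00 dB

0.0 dB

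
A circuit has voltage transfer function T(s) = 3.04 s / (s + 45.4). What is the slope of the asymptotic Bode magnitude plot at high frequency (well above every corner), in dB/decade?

0 dB/decade

With 1 zero and 1 pole, the high-frequency asymptotic slope is 20 × (1 − 1) = 0 dB/decade.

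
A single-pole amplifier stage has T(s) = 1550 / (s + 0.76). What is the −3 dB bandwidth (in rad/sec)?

For a single-pole low-pass, the −3 dB point is at the pole: ω = 0.76 rad/sec.

0.76 rad/sec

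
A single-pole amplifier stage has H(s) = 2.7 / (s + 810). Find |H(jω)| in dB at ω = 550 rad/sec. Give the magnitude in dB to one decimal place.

-51.2 dB

|j550 + 810| = √(550² + 810²) = 979.1
|H(j550)| = 2.7 / 979.1 = 0.0027577
20 log₁₀(0.0027577) = -51.19 dB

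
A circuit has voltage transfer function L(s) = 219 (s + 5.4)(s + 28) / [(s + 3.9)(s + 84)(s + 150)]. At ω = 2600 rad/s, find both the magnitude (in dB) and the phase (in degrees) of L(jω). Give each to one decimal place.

|L| = -21.5 dB, ∠L = -85.5°

|j2600 + 5.4| = √(2600² + 5.4²) = 2600
|j2600 + 28| = √(2600² + 28²) = 2600
|j2600 + 3.9| = √(2600² + 3.9²) = 2600
|j2600 + 84| = √(2600² + 84²) = 2601
|j2600 + 150| = √(2600² + 150²) = 2604
|L(j2600)| = 219 × 2600 × 2600 / (2600 × 2601 × 2604) = 0.084052
20 log₁₀(0.084052) = -21.51 dB
∠(j2600 + 5.4) = arctan(2600/5.4) = 89.88°
∠(j2600 + 28) = arctan(2600/28) = 89.38°
∠(j2600 + 3.9) = arctan(2600/3.9) = 89.91°
∠(j2600 + 84) = arctan(2600/84) = 88.15°
∠(j2600 + 150) = arctan(2600/150) = 86.70°
∠L(j2600) = 89.88° + 89.38° − (89.91° + 88.15° + 86.70°) = -85.50°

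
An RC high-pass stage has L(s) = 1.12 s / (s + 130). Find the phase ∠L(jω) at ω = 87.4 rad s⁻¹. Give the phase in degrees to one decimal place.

56.1 deg

∠(j87.4) = 90.00°
∠(j87.4 + 130) = arctan(87.4/130) = 33.91°
∠L(j87.4) = 90.00° − 33.91° = 56.09°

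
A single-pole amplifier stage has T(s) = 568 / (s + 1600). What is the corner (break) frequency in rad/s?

1600 rad/s

The single real pole at s = −1600 gives a corner at ω = 1600 rad/s.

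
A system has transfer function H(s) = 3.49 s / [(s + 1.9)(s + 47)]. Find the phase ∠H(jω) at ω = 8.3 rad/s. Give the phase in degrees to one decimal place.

2.9°

∠(j8.3) = 90.00°
∠(j8.3 + 1.9) = arctan(8.3/1.9) = 77.11°
∠(j8.3 + 47) = arctan(8.3/47) = 10.01°
∠H(j8.3) = 90.00° − (77.11° + 10.01°) = 2.88°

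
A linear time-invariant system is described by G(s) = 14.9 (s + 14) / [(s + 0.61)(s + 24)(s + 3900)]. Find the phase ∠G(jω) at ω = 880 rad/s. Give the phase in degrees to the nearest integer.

∠(j880 + 14) = arctan(880/14) = 89.09°
∠(j880 + 0.61) = arctan(880/0.61) = 89.96°
∠(j880 + 24) = arctan(880/24) = 88.44°
∠(j880 + 3900) = arctan(880/3900) = 12.72°
∠G(j880) = 89.09° − (89.96° + 88.44° + 12.72°) = -102.02°

-102°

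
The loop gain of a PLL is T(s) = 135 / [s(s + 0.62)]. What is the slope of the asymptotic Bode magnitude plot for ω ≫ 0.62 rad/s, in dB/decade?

-40 dB/decade

With 0 zeros and 2 poles, the high-frequency asymptotic slope is 20 × (0 − 2) = -40 dB/decade.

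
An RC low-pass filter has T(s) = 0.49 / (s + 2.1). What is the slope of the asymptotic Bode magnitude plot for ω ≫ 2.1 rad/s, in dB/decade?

-20 dB/decade

With 0 zeros and 1 pole, the high-frequency asymptotic slope is 20 × (0 − 1) = -20 dB/decade.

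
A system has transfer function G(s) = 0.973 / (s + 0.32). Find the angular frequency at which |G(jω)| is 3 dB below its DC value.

0.32 rad/sec

For a single-pole low-pass, the −3 dB point is at the pole: ω = 0.32 rad/sec.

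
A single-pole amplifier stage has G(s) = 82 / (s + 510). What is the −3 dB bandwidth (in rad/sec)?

510 rad/sec

For a single-pole low-pass, the −3 dB point is at the pole: ω = 510 rad/sec.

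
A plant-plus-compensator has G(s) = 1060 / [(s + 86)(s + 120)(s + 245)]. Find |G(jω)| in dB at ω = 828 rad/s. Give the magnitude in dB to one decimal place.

-115.1 dB

|j828 + 86| = √(828² + 86²) = 832.5
|j828 + 120| = √(828² + 120²) = 836.7
|j828 + 245| = √(828² + 245²) = 863.5
|G(j828)| = 1060 / (832.5 × 836.7 × 863.5) = 1.7626e-06
20 log₁₀(1.7626e-06) = -115.08 dB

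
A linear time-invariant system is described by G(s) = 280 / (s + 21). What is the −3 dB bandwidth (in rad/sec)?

21 rad/sec

For a single-pole low-pass, the −3 dB point is at the pole: ω = 21 rad/sec.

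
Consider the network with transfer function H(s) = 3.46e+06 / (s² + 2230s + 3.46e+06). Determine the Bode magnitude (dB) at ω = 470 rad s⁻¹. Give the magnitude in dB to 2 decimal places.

|(j470)² + 2230(j470) + 3.46e+06| = |3.2391e+06 + j1.0481e+06| = 3.404e+06
|H(j470)| = 3.46e+06 / 3.404e+06 = 1.0163
20 log₁₀(1.0163) = 0.141 dB

0.14 dB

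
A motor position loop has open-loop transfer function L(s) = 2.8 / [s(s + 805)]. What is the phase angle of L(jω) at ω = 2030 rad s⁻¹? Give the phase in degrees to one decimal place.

∠(j2030 + 805) = arctan(2030/805) = 68.37°
∠(j2030) = 90.00°
∠L(j2030) = − (68.37° + 90.00°) = -158.37°

-158.4°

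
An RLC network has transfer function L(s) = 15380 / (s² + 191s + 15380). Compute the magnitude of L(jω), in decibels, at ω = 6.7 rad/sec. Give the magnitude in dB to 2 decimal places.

-0.00 dB

|(j6.7)² + 191(j6.7) + 15380| = |15335 + j1279.7| = 1.539e+04
|L(j6.7)| = 15380 / 1.539e+04 = 0.99945
20 log₁₀(0.99945) = -0.005 dB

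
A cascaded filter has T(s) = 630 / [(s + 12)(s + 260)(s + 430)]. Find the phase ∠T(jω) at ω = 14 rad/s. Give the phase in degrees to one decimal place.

∠(j14 + 12) = arctan(14/12) = 49.40°
∠(j14 + 260) = arctan(14/260) = 3.08°
∠(j14 + 430) = arctan(14/430) = 1.86°
∠T(j14) = − (49.40° + 3.08° + 1.86°) = -54.35°

-54.3°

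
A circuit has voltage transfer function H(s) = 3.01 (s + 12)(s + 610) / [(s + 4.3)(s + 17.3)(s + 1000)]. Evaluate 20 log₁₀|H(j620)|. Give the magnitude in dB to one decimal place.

|j620 + 12| = √(620² + 12²) = 620.1
|j620 + 610| = √(620² + 610²) = 869.8
|j620 + 4.3| = √(620² + 4.3²) = 620
|j620 + 17.3| = √(620² + 17.3²) = 620.2
|j620 + 1000| = √(620² + 1000²) = 1177
|H(j620)| = 3.01 × 620.1 × 869.8 / (620 × 620.2 × 1177) = 0.003588
20 log₁₀(0.003588) = -48.90 dB

-48.9 dB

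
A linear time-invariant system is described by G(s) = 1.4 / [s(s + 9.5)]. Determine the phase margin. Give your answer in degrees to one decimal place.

89.1°

Gain crossover: |G(jω)| = 1 at ω ≈ 0.147 rad/s.
∠G(j0.147) = −90° − arctan(0.147/9.5) ≈ -90.89°
PM = 180° + (-90.89°) = 89.11°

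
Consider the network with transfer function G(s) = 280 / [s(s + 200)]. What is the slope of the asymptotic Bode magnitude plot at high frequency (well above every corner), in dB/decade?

-40 dB/decade

With 0 zeros and 2 poles, the high-frequency asymptotic slope is 20 × (0 − 2) = -40 dB/decade.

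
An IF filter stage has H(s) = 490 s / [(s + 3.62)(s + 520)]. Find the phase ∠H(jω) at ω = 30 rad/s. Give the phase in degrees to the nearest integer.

∠(j30) = 90.00°
∠(j30 + 3.62) = arctan(30/3.62) = 83.12°
∠(j30 + 520) = arctan(30/520) = 3.30°
∠H(j30) = 90.00° − (83.12° + 3.30°) = 3.58°

4°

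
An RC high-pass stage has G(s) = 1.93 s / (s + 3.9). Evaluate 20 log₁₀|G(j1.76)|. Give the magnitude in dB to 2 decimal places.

-2.00 dB

|j1.76| = 1.76
|j1.76 + 3.9| = √(1.76² + 3.9²) = 4.279
|G(j1.76)| = 1.93 × 1.76 / 4.279 = 0.79388
20 log₁₀(0.79388) = -2.005 dB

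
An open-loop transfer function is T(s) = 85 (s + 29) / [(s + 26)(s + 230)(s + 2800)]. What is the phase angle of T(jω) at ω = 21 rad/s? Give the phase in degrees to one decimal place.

∠(j21 + 29) = arctan(21/29) = 35.91°
∠(j21 + 26) = arctan(21/26) = 38.93°
∠(j21 + 230) = arctan(21/230) = 5.22°
∠(j21 + 2800) = arctan(21/2800) = 0.43°
∠T(j21) = 35.91° − (38.93° + 5.22° + 0.43°) = -8.66°

-8.7°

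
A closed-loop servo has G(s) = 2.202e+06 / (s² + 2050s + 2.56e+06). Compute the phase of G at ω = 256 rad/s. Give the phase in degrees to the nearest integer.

-12°

∠[(j256)² + 2050(j256) + 2.56e+06] = ∠[2.4945e+06 + j5.248e+05] = 11.88°
∠G(j256) = −11.88° = -11.88°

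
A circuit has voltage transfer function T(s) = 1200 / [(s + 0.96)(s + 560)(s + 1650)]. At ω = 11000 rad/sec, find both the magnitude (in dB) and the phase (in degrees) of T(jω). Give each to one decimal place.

|T| = -181.0 dB, ∠T = -258.5°

|j11000 + 0.96| = √(11000² + 0.96²) = 1.1e+04
|j11000 + 560| = √(11000² + 560²) = 1.101e+04
|j11000 + 1650| = √(11000² + 1650²) = 1.112e+04
|T(j11000)| = 1200 / (1.1e+04 × 1.101e+04 × 1.112e+04) = 8.9045e-10
20 log₁₀(8.9045e-10) = -181.01 dB
∠(j11000 + 0.96) = arctan(11000/0.96) = 89.99°
∠(j11000 + 560) = arctan(11000/560) = 87.09°
∠(j11000 + 1650) = arctan(11000/1650) = 81.47°
∠T(j11000) = − (89.99° + 87.09° + 81.47°) = -258.55°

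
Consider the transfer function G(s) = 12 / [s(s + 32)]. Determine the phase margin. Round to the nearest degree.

89 deg

Gain crossover: |G(jω)| = 1 at ω ≈ 0.375 rad s⁻¹.
∠G(j0.375) = −90° − arctan(0.375/32) ≈ -90.67°
PM = 180° + (-90.67°) = 89.33°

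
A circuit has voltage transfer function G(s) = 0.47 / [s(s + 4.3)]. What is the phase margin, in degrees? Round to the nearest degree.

Gain crossover: |G(jω)| = 1 at ω ≈ 0.109 rad s⁻¹.
∠G(j0.109) = −90° − arctan(0.109/4.3) ≈ -91.46°
PM = 180° + (-91.46°) = 88.54°

89°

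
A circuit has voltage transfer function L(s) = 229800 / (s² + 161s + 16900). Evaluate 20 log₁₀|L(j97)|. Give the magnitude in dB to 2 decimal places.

22.46 dB

|(j97)² + 161(j97) + 16900| = |7491 + j15617| = 1.732e+04
|L(j97)| = 229800 / 1.732e+04 = 13.267
20 log₁₀(13.267) = 22.456 dB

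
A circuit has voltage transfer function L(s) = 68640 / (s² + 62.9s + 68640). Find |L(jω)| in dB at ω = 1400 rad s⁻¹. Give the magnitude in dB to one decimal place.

|(j1400)² + 62.9(j1400) + 68640| = |-1.8914e+06 + j88060| = 1.893e+06
|L(j1400)| = 68640 / 1.893e+06 = 0.036252
20 log₁₀(0.036252) = -28.81 dB

-28.8 dB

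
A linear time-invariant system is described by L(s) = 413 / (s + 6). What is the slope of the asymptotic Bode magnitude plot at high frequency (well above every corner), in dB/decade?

With 0 zeros and 1 pole, the high-frequency asymptotic slope is 20 × (0 − 1) = -20 dB/decade.

-20 dB/decade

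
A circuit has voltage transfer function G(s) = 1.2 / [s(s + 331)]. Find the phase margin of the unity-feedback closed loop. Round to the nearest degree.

90°

Gain crossover: |G(jω)| = 1 at ω ≈ 0.00363 rad/sec.
∠G(j0.00363) = −90° − arctan(0.00363/331) ≈ -90.00°
PM = 180° + (-90.00°) = 90.00°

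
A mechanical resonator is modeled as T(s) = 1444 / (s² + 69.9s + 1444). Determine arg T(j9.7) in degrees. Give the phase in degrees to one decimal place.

-26.7°

∠[(j9.7)² + 69.9(j9.7) + 1444] = ∠[1349.9 + j678.03] = 26.67°
∠T(j9.7) = −26.67° = -26.67°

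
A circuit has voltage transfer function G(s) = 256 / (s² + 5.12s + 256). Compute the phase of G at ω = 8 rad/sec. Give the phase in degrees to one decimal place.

-12.0°

∠[(j8)² + 5.12(j8) + 256] = ∠[192 + j40.96] = 12.04°
∠G(j8) = −12.04° = -12.04°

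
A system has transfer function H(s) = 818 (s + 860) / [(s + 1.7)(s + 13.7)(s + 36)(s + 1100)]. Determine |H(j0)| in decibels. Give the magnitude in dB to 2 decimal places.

-2.35 dB

H(0) = 818 × 860 / (1.7 × 13.7 × 36 × 1100) = 0.76276
20 log₁₀(0.76276) = -2.352 dB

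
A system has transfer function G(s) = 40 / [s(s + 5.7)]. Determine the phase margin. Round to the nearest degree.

Gain crossover: |G(jω)| = 1 at ω ≈ 5.19 rad/s.
∠G(j5.19) = −90° − arctan(5.19/5.7) ≈ -132.31°
PM = 180° + (-132.31°) = 47.69°

48°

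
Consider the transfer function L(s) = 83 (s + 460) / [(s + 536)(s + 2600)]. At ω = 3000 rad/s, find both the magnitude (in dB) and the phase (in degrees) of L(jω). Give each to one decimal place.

|L| = -33.6 dB, ∠L = -47.7°

|j3000 + 460| = √(3000² + 460²) = 3035
|j3000 + 536| = √(3000² + 536²) = 3048
|j3000 + 2600| = √(3000² + 2600²) = 3970
|L(j3000)| = 83 × 3035 / (3048 × 3970) = 0.020822
20 log₁₀(0.020822) = -33.63 dB
∠(j3000 + 460) = arctan(3000/460) = 81.28°
∠(j3000 + 536) = arctan(3000/536) = 79.87°
∠(j3000 + 2600) = arctan(3000/2600) = 49.09°
∠L(j3000) = 81.28° − (79.87° + 49.09°) = -47.67°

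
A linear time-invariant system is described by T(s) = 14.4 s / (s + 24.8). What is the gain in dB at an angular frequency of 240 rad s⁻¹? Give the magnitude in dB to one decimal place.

|j240| = 240
|j240 + 24.8| = √(240² + 24.8²) = 241.3
|T(j240)| = 14.4 × 240 / 241.3 = 14.324
20 log₁₀(14.324) = 23.12 dB

23.1 dB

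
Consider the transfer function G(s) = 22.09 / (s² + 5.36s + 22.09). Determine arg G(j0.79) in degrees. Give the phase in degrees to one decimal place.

-11.2°

∠[(j0.79)² + 5.36(j0.79) + 22.09] = ∠[21.466 + j4.2344] = 11.16°
∠G(j0.79) = −11.16° = -11.16°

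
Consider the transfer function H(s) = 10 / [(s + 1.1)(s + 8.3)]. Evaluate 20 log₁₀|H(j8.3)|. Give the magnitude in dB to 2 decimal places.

-19.85 dB

|j8.3 + 1.1| = √(8.3² + 1.1²) = 8.373
|j8.3 + 8.3| = √(8.3² + 8.3²) = 11.74
|H(j8.3)| = 10 / (8.373 × 11.74) = 0.10175
20 log₁₀(0.10175) = -19.849 dB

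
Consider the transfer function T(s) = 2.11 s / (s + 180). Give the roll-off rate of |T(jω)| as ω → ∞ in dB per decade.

With 1 zero and 1 pole, the high-frequency asymptotic slope is 20 × (1 − 1) = 0 dB/decade.

0 dB/decade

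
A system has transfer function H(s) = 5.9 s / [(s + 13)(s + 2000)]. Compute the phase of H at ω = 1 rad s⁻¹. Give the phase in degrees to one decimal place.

∠(j1) = 90.00°
∠(j1 + 13) = arctan(1/13) = 4.40°
∠(j1 + 2000) = arctan(1/2000) = 0.03°
∠H(j1) = 90.00° − (4.40° + 0.03°) = 85.57°

85.6°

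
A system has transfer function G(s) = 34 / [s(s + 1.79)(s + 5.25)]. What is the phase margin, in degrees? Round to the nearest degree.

Gain crossover: |G(jω)| = 1 at ω ≈ 2.15 rad/sec.
∠G(j2.15) = −90° − arctan(2.15/1.79) − arctan(2.15/5.25) ≈ -162.39°
PM = 180° + (-162.39°) = 17.61°

18 deg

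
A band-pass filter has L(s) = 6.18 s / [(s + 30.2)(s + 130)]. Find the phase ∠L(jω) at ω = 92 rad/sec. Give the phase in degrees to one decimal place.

∠(j92) = 90.00°
∠(j92 + 30.2) = arctan(92/30.2) = 71.83°
∠(j92 + 130) = arctan(92/130) = 35.29°
∠L(j92) = 90.00° − (71.83° + 35.29°) = -17.11°

-17.1°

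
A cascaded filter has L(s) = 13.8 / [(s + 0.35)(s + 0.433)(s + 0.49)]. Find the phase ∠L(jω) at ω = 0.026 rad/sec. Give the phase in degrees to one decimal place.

∠(j0.026 + 0.35) = arctan(0.026/0.35) = 4.25°
∠(j0.026 + 0.433) = arctan(0.026/0.433) = 3.44°
∠(j0.026 + 0.49) = arctan(0.026/0.49) = 3.04°
∠L(j0.026) = − (4.25° + 3.44° + 3.04°) = -10.72°

-10.7°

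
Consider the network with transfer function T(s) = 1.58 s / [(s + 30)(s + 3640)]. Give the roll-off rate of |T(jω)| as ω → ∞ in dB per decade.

With 1 zero and 2 poles, the high-frequency asymptotic slope is 20 × (1 − 2) = -20 dB/decade.

-20 dB/decade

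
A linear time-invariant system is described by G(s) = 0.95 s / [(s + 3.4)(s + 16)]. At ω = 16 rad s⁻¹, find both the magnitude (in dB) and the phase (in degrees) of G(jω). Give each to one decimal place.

|G| = -27.7 dB, ∠G = -33.0°

|j16| = 16
|j16 + 3.4| = √(16² + 3.4²) = 16.36
|j16 + 16| = √(16² + 16²) = 22.63
|G(j16)| = 0.95 × 16 / (16.36 × 22.63) = 0.041067
20 log₁₀(0.041067) = -27.73 dB
∠(j16) = 90.00°
∠(j16 + 3.4) = arctan(16/3.4) = 78.00°
∠(j16 + 16) = arctan(16/16) = 45.00°
∠G(j16) = 90.00° − (78.00° + 45.00°) = -33.00°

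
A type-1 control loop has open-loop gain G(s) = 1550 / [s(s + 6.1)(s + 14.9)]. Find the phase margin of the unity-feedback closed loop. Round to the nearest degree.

6°

Gain crossover: |G(jω)| = 1 at ω ≈ 8.57 rad/s.
∠G(j8.57) = −90° − arctan(8.57/6.1) − arctan(8.57/14.9) ≈ -174.47°
PM = 180° + (-174.47°) = 5.53°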